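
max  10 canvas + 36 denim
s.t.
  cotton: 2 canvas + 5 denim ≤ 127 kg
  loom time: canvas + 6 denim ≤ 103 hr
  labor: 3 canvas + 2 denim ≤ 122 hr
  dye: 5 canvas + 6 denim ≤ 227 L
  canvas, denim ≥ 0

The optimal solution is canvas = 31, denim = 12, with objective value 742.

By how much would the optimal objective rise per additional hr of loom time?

Check each constraint at x*: cotton 122/127 (slack 5); loom time 103/103 (tight); labor 117/122 (slack 5); dye 227/227 (tight).
Slack constraints have shadow price 0 (complementary slackness).
From A_Bᵀ y = c: 1·y_loom time + 5·y_dye = 10; 6·y_loom time + 6·y_dye = 36.
This yields shadow prices y_loom time = 5, y_dye = 1.
Shadow price of loom time = 5.

5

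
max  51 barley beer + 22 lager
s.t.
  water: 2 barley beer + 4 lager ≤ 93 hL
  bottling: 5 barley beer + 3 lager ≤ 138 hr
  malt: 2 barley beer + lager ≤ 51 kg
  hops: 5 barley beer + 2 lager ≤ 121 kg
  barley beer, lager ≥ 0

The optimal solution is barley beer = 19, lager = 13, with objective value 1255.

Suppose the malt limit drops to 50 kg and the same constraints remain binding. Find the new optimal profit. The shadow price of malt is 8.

1247

Δb = -1, so new z* = 1255 + (8)·(-1) = 1255 − 8 = 1247.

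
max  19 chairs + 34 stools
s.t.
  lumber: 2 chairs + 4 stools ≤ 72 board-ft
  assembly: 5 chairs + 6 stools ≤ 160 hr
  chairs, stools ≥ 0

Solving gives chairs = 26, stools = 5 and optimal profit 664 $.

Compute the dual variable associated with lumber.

Check each constraint at x*: lumber 72/72 (tight); assembly 160/160 (tight).
Dual feasibility on the basic columns requires 2·y_lumber + 5·y_assembly = 19, 4·y_lumber + 6·y_assembly = 34.
Solving: y_lumber = 7, y_assembly = 1.
Shadow price of lumber = 7.

7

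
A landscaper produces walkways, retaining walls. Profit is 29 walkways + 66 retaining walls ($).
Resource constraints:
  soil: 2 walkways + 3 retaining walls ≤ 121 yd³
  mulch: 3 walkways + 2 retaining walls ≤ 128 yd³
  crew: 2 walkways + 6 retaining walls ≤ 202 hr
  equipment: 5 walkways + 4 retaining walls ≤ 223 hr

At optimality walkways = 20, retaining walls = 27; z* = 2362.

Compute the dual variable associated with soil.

Check each constraint at x*: soil 121/121 (tight); mulch 114/128 (slack 14); crew 202/202 (tight); equipment 208/223 (slack 15).
Slack constraints have shadow price 0 (complementary slackness).
The binding rows give the dual system: 2·y_soil + 2·y_crew = 29 and 3·y_soil + 6·y_crew = 66.
Solving: y_soil = 7, y_crew = 7.5.
Shadow price of soil = 7.

7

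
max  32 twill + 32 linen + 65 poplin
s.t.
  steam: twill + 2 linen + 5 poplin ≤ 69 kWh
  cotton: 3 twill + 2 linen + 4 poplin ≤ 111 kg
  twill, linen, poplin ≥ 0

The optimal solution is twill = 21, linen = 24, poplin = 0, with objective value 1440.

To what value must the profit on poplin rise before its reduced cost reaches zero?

At the optimum: steam uses 69 of 69 (binding); cotton uses 111 of 111 (binding).
Dual feasibility on the basic columns requires 1·y_steam + 3·y_cotton = 32, 2·y_steam + 2·y_cotton = 32.
This yields shadow prices y_steam = 8, y_cotton = 8.
poplin enters the basis when its profit ≥ yᵀa₃ = 8·5 + 8·4 = 72.

72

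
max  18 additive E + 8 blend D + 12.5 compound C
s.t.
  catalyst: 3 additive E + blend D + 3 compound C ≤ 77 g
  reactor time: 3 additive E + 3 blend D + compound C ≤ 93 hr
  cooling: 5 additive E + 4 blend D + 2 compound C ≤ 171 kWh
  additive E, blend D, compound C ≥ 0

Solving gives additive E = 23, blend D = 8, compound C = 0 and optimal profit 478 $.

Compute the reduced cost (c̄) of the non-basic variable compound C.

At the optimum: catalyst uses 77 of 77 (binding); reactor time uses 93 of 93 (binding); cooling uses 147 of 171 (slack = 24).
By complementary slackness, y = 0 for the non-binding constraint.
The binding rows give the dual system: 3·y_catalyst + 3·y_reactor time = 18 and 1·y_catalyst + 3·y_reactor time = 8.
→ y_catalyst = 5 and y_reactor time = 1.
Reduced cost of compound C: c₃ − yᵀa₃ = 12.5 − (5·3 + 1·1) = 12.5 − 16 = -3.5.

-3.5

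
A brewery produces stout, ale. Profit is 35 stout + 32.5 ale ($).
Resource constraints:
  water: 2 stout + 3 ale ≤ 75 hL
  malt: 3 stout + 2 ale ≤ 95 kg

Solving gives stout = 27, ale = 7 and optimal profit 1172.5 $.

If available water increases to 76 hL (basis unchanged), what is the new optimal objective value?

At the optimum: water uses 75 of 75 (binding); malt uses 95 of 95 (binding).
The binding rows give the dual system: 2·y_water + 3·y_malt = 35 and 3·y_water + 2·y_malt = 32.5.
→ y_water = 5.5 and y_malt = 8.
Δz = y_water·Δb = 5.5 × (1) = 5.5, so new z* = 1172.5 + 5.5 = 1178.

1178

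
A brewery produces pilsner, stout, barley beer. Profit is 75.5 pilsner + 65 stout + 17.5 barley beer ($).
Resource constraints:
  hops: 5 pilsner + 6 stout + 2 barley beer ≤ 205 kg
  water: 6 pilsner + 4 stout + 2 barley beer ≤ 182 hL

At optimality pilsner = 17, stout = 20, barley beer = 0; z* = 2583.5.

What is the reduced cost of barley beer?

Both hops and water are binding at x*.
The binding rows give the dual system: 5·y_hops + 6·y_water = 75.5 and 6·y_hops + 4·y_water = 65.
This yields shadow prices y_hops = 5.5, y_water = 8.
Reduced cost of barley beer: c₃ − yᵀa₃ = 17.5 − (5.5·2 + 8·2) = 17.5 − 27 = -9.5.

-9.5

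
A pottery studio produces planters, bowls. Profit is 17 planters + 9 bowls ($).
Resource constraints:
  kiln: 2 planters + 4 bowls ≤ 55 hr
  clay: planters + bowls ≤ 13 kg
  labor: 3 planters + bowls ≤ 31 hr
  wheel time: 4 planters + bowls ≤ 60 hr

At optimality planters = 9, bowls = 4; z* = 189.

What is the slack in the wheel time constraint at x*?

wheel time used = 4·9 + 1·4 = 40; slack = 60 − 40 = 20.

20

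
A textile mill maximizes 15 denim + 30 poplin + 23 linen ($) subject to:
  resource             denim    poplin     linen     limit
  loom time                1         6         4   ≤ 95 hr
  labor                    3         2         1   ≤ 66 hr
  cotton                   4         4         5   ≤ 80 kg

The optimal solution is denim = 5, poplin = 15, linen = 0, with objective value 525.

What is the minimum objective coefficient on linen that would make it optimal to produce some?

27

Check each constraint at x*: loom time 95/95 (tight); labor 45/66 (slack 21); cotton 80/80 (tight).
Since labor is not tight, its dual is 0.
The binding rows give the dual system: 1·y_loom time + 4·y_cotton = 15 and 6·y_loom time + 4·y_cotton = 30.
This yields shadow prices y_loom time = 3, y_cotton = 3.
linen enters the basis when its profit ≥ yᵀa₃ = 3·4 + 3·5 = 27.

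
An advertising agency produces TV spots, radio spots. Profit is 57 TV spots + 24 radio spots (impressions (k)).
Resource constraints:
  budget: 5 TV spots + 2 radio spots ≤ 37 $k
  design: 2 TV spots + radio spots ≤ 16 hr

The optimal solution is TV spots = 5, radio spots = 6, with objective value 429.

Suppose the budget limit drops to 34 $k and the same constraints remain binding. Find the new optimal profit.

402

Both budget and design are binding at x*.
The binding rows give the dual system: 5·y_budget + 2·y_design = 57 and 2·y_budget + 1·y_design = 24.
→ y_budget = 9 and y_design = 6.
Δz = y_budget·Δb = 9 × (-3) = -27, so new z* = 429 − 27 = 402.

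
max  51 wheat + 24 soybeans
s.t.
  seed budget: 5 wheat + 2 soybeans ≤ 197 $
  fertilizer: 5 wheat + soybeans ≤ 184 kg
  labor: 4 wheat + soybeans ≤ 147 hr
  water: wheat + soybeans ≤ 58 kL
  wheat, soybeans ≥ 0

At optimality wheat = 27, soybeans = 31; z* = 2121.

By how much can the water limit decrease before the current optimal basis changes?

Binding constraints: seed budget, water. The basis is B = [[5,2],[1,1]] with det 3.
Per unit decrease in water, x* moves by d = (0.6667, -1.6667).
The basis stays optimal until labor becomes binding; allowable decrease = 8 kL.

8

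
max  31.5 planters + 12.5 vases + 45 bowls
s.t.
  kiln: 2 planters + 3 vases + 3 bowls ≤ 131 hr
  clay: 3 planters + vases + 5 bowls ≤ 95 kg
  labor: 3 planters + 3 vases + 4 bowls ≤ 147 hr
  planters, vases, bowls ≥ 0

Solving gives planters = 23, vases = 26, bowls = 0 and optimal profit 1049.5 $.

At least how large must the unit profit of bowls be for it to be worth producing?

At the optimum: kiln uses 124 of 131 (slack = 7); clay uses 95 of 95 (binding); labor uses 147 of 147 (binding).
By complementary slackness, y = 0 for the non-binding constraint.
The binding rows give the dual system: 3·y_clay + 3·y_labor = 31.5 and 1·y_clay + 3·y_labor = 12.5.
This yields shadow prices y_clay = 9.5, y_labor = 1.
bowls enters the basis when its profit ≥ yᵀa₃ = 9.5·5 + 1·4 = 51.5.

51.5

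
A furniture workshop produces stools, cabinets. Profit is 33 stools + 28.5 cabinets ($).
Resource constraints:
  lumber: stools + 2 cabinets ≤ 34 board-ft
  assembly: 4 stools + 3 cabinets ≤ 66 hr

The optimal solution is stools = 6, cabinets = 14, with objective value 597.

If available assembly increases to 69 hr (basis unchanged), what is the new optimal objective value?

Check each constraint at x*: lumber 34/34 (tight); assembly 66/66 (tight).
From A_Bᵀ y = c: 1·y_lumber + 4·y_assembly = 33; 2·y_lumber + 3·y_assembly = 28.5.
→ y_lumber = 3 and y_assembly = 7.5.
Δz = y_assembly·Δb = 7.5 × (3) = 22.5, so new z* = 597 + 22.5 = 619.5.

619.5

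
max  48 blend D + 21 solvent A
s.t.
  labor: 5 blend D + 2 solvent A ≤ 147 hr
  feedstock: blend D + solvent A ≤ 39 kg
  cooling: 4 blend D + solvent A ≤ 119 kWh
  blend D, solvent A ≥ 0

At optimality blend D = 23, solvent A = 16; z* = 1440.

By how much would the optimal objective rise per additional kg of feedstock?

3

At the optimum: labor uses 147 of 147 (binding); feedstock uses 39 of 39 (binding); cooling uses 108 of 119 (slack = 11).
Slack constraints have shadow price 0 (complementary slackness).
From A_Bᵀ y = c: 5·y_labor + 1·y_feedstock = 48; 2·y_labor + 1·y_feedstock = 21.
This yields shadow prices y_labor = 9, y_feedstock = 3.
Shadow price of feedstock = 3.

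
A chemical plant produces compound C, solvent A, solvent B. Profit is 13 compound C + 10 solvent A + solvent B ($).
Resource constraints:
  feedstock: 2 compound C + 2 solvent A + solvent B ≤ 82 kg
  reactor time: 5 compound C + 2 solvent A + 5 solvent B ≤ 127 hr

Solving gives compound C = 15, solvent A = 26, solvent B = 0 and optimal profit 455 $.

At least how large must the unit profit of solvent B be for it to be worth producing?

9

Check each constraint at x*: feedstock 82/82 (tight); reactor time 127/127 (tight).
The binding rows give the dual system: 2·y_feedstock + 5·y_reactor time = 13 and 2·y_feedstock + 2·y_reactor time = 10.
→ y_feedstock = 4 and y_reactor time = 1.
solvent B enters the basis when its profit ≥ yᵀa₃ = 4·1 + 1·5 = 9.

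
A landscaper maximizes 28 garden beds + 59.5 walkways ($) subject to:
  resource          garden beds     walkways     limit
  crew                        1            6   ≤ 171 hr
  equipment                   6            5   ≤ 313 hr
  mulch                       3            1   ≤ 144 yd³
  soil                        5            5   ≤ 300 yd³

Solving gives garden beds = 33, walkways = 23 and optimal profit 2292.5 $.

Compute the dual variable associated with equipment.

Binding: crew and equipment. Non-binding: mulch (22 unused), soil (20 unused).
Since mulch, soil are not tight, their duals are 0.
From A_Bᵀ y = c: 1·y_crew + 6·y_equipment = 28; 6·y_crew + 5·y_equipment = 59.5.
This yields shadow prices y_crew = 7, y_equipment = 3.5.
Shadow price of equipment = 3.5.

3.5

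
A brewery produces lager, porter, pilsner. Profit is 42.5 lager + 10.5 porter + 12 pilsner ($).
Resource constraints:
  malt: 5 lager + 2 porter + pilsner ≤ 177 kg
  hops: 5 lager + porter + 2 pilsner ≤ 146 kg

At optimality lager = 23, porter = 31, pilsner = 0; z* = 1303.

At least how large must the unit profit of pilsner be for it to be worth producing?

At the optimum: malt uses 177 of 177 (binding); hops uses 146 of 146 (binding).
Dual feasibility on the basic columns requires 5·y_malt + 5·y_hops = 42.5, 2·y_malt + 1·y_hops = 10.5.
Solving: y_malt = 2, y_hops = 6.5.
pilsner enters the basis when its profit ≥ yᵀa₃ = 2·1 + 6.5·2 = 15.

15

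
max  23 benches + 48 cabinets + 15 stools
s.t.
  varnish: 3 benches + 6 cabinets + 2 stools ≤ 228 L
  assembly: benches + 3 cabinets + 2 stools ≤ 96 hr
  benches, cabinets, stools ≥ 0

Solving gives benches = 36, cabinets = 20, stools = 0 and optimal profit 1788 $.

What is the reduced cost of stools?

-3

Check each constraint at x*: varnish 228/228 (tight); assembly 96/96 (tight).
The binding rows give the dual system: 3·y_varnish + 1·y_assembly = 23 and 6·y_varnish + 3·y_assembly = 48.
This yields shadow prices y_varnish = 7, y_assembly = 2.
Reduced cost of stools: c₃ − yᵀa₃ = 15 − (7·2 + 2·2) = 15 − 18 = -3.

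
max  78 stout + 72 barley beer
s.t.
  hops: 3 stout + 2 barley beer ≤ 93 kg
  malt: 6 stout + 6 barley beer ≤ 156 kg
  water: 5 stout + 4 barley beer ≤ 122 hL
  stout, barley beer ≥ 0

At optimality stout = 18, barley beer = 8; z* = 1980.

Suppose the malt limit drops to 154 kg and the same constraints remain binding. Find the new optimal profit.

1964

Check each constraint at x*: hops 70/93 (slack 23); malt 156/156 (tight); water 122/122 (tight).
Slack constraints have shadow price 0 (complementary slackness).
Dual feasibility on the basic columns requires 6·y_malt + 5·y_water = 78, 6·y_malt + 4·y_water = 72.
This yields shadow prices y_malt = 8, y_water = 6.
Δz = y_malt·Δb = 8 × (-2) = -16, so new z* = 1980 − 16 = 1964.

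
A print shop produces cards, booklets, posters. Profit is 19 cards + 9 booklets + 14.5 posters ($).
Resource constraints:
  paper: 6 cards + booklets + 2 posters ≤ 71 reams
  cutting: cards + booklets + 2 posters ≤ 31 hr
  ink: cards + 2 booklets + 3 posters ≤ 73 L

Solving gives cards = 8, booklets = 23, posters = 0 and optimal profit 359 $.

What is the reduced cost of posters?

-3.5

At the optimum: paper uses 71 of 71 (binding); cutting uses 31 of 31 (binding); ink uses 54 of 73 (slack = 19).
Slack constraints have shadow price 0 (complementary slackness).
From A_Bᵀ y = c: 6·y_paper + 1·y_cutting = 19; 1·y_paper + 1·y_cutting = 9.
Solving: y_paper = 2, y_cutting = 7.
Reduced cost of posters: c₃ − yᵀa₃ = 14.5 − (2·2 + 7·2) = 14.5 − 18 = -3.5.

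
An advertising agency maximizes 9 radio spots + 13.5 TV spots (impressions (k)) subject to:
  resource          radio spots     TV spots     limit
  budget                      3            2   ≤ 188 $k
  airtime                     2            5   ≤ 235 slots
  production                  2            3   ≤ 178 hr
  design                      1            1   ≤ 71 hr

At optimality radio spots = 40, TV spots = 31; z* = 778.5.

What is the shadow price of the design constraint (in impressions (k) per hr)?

6

Check each constraint at x*: budget 182/188 (slack 6); airtime 235/235 (tight); production 173/178 (slack 5); design 71/71 (tight).
Since budget, production are not tight, their duals are 0.
From A_Bᵀ y = c: 2·y_airtime + 1·y_design = 9; 5·y_airtime + 1·y_design = 13.5.
Solving: y_airtime = 1.5, y_design = 6.
Shadow price of design = 6.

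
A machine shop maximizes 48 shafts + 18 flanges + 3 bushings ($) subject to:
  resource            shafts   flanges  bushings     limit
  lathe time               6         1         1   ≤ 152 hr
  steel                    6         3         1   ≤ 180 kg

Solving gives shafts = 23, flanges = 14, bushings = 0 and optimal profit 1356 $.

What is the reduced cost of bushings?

-5

Both lathe time and steel are binding at x*.
The binding rows give the dual system: 6·y_lathe time + 6·y_steel = 48 and 1·y_lathe time + 3·y_steel = 18.
→ y_lathe time = 3 and y_steel = 5.
Reduced cost of bushings: c₃ − yᵀa₃ = 3 − (3·1 + 5·1) = 3 − 8 = -5.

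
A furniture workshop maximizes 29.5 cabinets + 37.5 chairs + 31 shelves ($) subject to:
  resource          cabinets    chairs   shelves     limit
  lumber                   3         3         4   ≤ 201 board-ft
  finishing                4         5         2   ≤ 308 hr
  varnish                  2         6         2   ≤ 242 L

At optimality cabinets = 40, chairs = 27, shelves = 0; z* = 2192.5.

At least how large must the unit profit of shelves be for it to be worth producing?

Binding: lumber and varnish. Non-binding: finishing (13 unused).
Since finishing is not tight, its dual is 0.
The binding rows give the dual system: 3·y_lumber + 2·y_varnish = 29.5 and 3·y_lumber + 6·y_varnish = 37.5.
This yields shadow prices y_lumber = 8.5, y_varnish = 2.
shelves enters the basis when its profit ≥ yᵀa₃ = 8.5·4 + 2·2 = 38.

38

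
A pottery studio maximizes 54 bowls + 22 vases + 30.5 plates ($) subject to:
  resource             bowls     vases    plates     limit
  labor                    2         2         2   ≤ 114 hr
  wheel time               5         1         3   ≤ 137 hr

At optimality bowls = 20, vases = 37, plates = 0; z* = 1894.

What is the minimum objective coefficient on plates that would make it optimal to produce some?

38

At the optimum: labor uses 114 of 114 (binding); wheel time uses 137 of 137 (binding).
Dual feasibility on the basic columns requires 2·y_labor + 5·y_wheel time = 54, 2·y_labor + 1·y_wheel time = 22.
→ y_labor = 7 and y_wheel time = 8.
plates enters the basis when its profit ≥ yᵀa₃ = 7·2 + 8·3 = 38.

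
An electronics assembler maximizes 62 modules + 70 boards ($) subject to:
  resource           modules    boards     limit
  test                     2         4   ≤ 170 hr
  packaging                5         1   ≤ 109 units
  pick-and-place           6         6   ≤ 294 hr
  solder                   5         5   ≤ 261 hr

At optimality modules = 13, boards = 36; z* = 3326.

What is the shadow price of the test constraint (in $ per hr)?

4

Check each constraint at x*: test 170/170 (tight); packaging 101/109 (slack 8); pick-and-place 294/294 (tight); solder 245/261 (slack 16).
By complementary slackness, y = 0 for the non-binding constraints.
Dual feasibility on the basic columns requires 2·y_test + 6·y_pick-and-place = 62, 4·y_test + 6·y_pick-and-place = 70.
Solving: y_test = 4, y_pick-and-place = 9.
Shadow price of test = 4.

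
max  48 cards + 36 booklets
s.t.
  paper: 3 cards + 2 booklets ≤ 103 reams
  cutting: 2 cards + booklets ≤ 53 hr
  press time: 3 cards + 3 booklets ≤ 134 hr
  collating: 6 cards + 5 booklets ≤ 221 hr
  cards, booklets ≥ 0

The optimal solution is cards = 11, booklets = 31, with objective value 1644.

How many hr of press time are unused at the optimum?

press time used = 3·11 + 3·31 = 126; slack = 134 − 126 = 8.

8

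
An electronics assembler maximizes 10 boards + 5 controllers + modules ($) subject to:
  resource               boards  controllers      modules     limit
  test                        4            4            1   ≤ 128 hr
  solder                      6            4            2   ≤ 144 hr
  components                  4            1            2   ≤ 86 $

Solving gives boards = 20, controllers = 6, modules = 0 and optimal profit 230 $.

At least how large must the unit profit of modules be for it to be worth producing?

Binding: solder and components. Non-binding: test (24 unused).
By complementary slackness, y = 0 for the non-binding constraint.
From A_Bᵀ y = c: 6·y_solder + 4·y_components = 10; 4·y_solder + 1·y_components = 5.
Solving: y_solder = 1, y_components = 1.
modules enters the basis when its profit ≥ yᵀa₃ = 1·2 + 1·2 = 4.

4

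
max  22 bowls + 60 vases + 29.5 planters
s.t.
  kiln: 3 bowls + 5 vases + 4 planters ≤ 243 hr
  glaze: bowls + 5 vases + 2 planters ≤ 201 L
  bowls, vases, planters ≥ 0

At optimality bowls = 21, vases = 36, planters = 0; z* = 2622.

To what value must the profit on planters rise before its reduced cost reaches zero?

34

At the optimum: kiln uses 243 of 243 (binding); glaze uses 201 of 201 (binding).
The binding rows give the dual system: 3·y_kiln + 1·y_glaze = 22 and 5·y_kiln + 5·y_glaze = 60.
→ y_kiln = 5 and y_glaze = 7.
planters enters the basis when its profit ≥ yᵀa₃ = 5·4 + 7·2 = 34.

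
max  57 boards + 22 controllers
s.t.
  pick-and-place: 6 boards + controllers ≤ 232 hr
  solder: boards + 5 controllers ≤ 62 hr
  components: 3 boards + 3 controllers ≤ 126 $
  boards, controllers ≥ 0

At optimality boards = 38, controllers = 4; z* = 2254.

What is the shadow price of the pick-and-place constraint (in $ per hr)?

7

Binding: pick-and-place and components. Non-binding: solder (4 unused).
Slack constraints have shadow price 0 (complementary slackness).
From A_Bᵀ y = c: 6·y_pick-and-place + 3·y_components = 57; 1·y_pick-and-place + 3·y_components = 22.
This yields shadow prices y_pick-and-place = 7, y_components = 5.
Shadow price of pick-and-place = 7.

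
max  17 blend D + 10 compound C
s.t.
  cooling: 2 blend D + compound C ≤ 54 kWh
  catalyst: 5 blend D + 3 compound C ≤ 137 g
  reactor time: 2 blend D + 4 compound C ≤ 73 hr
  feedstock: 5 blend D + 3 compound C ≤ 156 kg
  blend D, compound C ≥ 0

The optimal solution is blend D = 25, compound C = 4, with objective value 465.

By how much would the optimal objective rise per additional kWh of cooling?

At the optimum: cooling uses 54 of 54 (binding); catalyst uses 137 of 137 (binding); reactor time uses 66 of 73 (slack = 7); feedstock uses 137 of 156 (slack = 19).
By complementary slackness, y = 0 for the non-binding constraints.
Dual feasibility on the basic columns requires 2·y_cooling + 5·y_catalyst = 17, 1·y_cooling + 3·y_catalyst = 10.
This yields shadow prices y_cooling = 1, y_catalyst = 3.
Shadow price of cooling = 1.

1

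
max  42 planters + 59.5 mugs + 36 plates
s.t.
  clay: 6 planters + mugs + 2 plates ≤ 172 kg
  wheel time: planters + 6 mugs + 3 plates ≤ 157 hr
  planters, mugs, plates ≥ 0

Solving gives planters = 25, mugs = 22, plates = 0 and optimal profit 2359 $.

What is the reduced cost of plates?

-2

Check each constraint at x*: clay 172/172 (tight); wheel time 157/157 (tight).
The binding rows give the dual system: 6·y_clay + 1·y_wheel time = 42 and 1·y_clay + 6·y_wheel time = 59.5.
→ y_clay = 5.5 and y_wheel time = 9.
Reduced cost of plates: c₃ − yᵀa₃ = 36 − (5.5·2 + 9·3) = 36 − 38 = -2.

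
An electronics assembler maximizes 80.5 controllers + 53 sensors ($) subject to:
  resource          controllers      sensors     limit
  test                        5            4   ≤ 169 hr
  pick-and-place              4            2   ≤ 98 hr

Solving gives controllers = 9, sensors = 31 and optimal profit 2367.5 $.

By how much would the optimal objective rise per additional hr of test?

Check each constraint at x*: test 169/169 (tight); pick-and-place 98/98 (tight).
Dual feasibility on the basic columns requires 5·y_test + 4·y_pick-and-place = 80.5, 4·y_test + 2·y_pick-and-place = 53.
→ y_test = 8.5 and y_pick-and-place = 9.5.
Shadow price of test = 8.5.

8.5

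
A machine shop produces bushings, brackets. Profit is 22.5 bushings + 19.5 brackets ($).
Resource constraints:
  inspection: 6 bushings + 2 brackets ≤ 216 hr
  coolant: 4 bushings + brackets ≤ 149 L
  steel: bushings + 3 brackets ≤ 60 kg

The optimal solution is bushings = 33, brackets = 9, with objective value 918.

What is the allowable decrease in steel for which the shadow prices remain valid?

24

Binding constraints: inspection, steel. The basis is B = [[6,2],[1,3]] with det 16.
Per unit decrease in steel, x* moves by d = (0.125, -0.375).
The basis stays optimal until brackets reaches 0; allowable decrease = 24 kg.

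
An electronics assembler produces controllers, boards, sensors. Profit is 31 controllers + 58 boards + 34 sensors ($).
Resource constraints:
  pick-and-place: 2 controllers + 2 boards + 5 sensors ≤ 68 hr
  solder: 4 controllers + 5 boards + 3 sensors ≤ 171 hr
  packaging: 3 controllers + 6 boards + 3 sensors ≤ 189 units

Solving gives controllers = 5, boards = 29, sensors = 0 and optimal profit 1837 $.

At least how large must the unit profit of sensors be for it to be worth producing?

37

At the optimum: pick-and-place uses 68 of 68 (binding); solder uses 165 of 171 (slack = 6); packaging uses 189 of 189 (binding).
Slack constraints have shadow price 0 (complementary slackness).
Dual feasibility on the basic columns requires 2·y_pick-and-place + 3·y_packaging = 31, 2·y_pick-and-place + 6·y_packaging = 58.
Solving: y_pick-and-place = 2, y_packaging = 9.
sensors enters the basis when its profit ≥ yᵀa₃ = 2·5 + 9·3 = 37.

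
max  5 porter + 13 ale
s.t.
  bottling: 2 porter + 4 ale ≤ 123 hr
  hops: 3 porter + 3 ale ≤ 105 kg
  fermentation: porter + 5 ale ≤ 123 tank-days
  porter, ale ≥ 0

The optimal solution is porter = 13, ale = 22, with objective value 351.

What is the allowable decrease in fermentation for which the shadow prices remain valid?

Binding constraints: hops, fermentation. The basis is B = [[3,3],[1,5]] with det 12.
Per unit decrease in fermentation, x* moves by d = (0.25, -0.25).
The basis stays optimal until ale reaches 0; allowable decrease = 88 tank-days.

88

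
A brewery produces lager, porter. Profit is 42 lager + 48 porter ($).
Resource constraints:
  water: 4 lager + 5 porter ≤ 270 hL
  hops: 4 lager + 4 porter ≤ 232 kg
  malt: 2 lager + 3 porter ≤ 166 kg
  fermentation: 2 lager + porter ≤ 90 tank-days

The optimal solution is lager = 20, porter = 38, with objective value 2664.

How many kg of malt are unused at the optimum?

12

malt used = 2·20 + 3·38 = 154; slack = 166 − 154 = 12.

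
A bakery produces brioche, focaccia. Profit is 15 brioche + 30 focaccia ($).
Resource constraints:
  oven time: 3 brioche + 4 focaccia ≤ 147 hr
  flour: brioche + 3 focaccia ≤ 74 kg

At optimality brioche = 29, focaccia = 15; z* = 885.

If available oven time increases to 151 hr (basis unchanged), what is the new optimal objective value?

Check each constraint at x*: oven time 147/147 (tight); flour 74/74 (tight).
From A_Bᵀ y = c: 3·y_oven time + 1·y_flour = 15; 4·y_oven time + 3·y_flour = 30.
This yields shadow prices y_oven time = 3, y_flour = 6.
Δz = y_oven time·Δb = 3 × (4) = 12, so new z* = 885 + 12 = 897.

897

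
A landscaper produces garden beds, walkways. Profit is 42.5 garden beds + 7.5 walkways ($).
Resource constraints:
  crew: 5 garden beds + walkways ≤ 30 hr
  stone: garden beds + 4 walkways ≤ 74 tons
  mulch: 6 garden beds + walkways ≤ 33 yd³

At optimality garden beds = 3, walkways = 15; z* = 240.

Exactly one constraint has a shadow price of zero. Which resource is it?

stone

crew: 30/30 (binding)
stone: 63/74 (slack 11)
mulch: 33/33 (binding)
By complementary slackness, a constraint with positive slack has shadow price 0 → stone.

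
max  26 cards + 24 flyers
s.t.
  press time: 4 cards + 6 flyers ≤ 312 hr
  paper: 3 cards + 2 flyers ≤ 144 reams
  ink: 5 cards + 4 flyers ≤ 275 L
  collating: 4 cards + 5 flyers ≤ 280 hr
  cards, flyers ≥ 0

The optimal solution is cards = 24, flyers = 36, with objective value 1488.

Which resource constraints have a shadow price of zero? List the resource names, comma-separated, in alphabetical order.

press time: 312/312 (binding)
paper: 144/144 (binding)
ink: 264/275 (slack 11)
collating: 276/280 (slack 4)
By complementary slackness, a constraint with positive slack has shadow price 0 → collating, ink.

collating, ink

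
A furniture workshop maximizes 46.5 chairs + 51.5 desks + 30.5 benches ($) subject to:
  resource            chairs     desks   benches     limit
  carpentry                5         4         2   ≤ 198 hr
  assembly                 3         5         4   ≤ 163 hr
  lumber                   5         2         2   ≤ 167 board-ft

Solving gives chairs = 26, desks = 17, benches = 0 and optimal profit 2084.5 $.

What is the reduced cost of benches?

At the optimum: carpentry uses 198 of 198 (binding); assembly uses 163 of 163 (binding); lumber uses 164 of 167 (slack = 3).
Since lumber is not tight, its dual is 0.
Dual feasibility on the basic columns requires 5·y_carpentry + 3·y_assembly = 46.5, 4·y_carpentry + 5·y_assembly = 51.5.
This yields shadow prices y_carpentry = 6, y_assembly = 5.5.
Reduced cost of benches: c₃ − yᵀa₃ = 30.5 − (6·2 + 5.5·4) = 30.5 − 34 = -3.5.

-3.5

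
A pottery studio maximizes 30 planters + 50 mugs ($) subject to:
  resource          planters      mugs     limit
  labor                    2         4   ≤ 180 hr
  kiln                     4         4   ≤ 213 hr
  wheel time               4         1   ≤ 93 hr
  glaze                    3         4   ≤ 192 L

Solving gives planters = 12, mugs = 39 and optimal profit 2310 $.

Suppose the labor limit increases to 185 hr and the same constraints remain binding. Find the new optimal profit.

Check each constraint at x*: labor 180/180 (tight); kiln 204/213 (slack 9); wheel time 87/93 (slack 6); glaze 192/192 (tight).
Since kiln, wheel time are not tight, their duals are 0.
The binding rows give the dual system: 2·y_labor + 3·y_glaze = 30 and 4·y_labor + 4·y_glaze = 50.
This yields shadow prices y_labor = 7.5, y_glaze = 5.
Δz = y_labor·Δb = 7.5 × (5) = 37.5, so new z* = 2310 + 37.5 = 2347.5.

2347.5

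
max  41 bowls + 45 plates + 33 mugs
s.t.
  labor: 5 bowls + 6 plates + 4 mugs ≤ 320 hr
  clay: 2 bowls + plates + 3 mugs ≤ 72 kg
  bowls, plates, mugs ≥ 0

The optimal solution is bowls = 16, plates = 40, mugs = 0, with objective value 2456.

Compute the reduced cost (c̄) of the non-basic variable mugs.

-4

At the optimum: labor uses 320 of 320 (binding); clay uses 72 of 72 (binding).
From A_Bᵀ y = c: 5·y_labor + 2·y_clay = 41; 6·y_labor + 1·y_clay = 45.
Solving: y_labor = 7, y_clay = 3.
Reduced cost of mugs: c₃ − yᵀa₃ = 33 − (7·4 + 3·3) = 33 − 37 = -4.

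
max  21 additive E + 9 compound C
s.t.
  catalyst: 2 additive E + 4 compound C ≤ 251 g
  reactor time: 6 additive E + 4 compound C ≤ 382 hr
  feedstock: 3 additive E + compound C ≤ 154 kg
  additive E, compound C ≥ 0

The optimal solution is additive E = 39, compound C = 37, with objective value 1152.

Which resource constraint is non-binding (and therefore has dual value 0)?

catalyst

catalyst: 226/251 (slack 25)
reactor time: 382/382 (binding)
feedstock: 154/154 (binding)
By complementary slackness, a constraint with positive slack has shadow price 0 → catalyst.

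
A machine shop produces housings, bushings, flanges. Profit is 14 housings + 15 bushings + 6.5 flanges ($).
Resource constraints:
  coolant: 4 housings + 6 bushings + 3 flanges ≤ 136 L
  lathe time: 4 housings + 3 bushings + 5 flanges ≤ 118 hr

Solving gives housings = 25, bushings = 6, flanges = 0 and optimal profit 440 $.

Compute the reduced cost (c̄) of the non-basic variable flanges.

-8

Check each constraint at x*: coolant 136/136 (tight); lathe time 118/118 (tight).
Dual feasibility on the basic columns requires 4·y_coolant + 4·y_lathe time = 14, 6·y_coolant + 3·y_lathe time = 15.
→ y_coolant = 1.5 and y_lathe time = 2.
Reduced cost of flanges: c₃ − yᵀa₃ = 6.5 − (1.5·3 + 2·5) = 6.5 − 14.5 = -8.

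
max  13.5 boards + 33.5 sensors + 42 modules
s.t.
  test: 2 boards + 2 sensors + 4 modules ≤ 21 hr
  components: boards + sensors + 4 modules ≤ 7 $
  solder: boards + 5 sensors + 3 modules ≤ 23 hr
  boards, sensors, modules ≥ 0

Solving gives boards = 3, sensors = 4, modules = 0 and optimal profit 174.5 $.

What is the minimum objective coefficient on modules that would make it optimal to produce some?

At the optimum: test uses 14 of 21 (slack = 7); components uses 7 of 7 (binding); solder uses 23 of 23 (binding).
By complementary slackness, y = 0 for the non-binding constraint.
Dual feasibility on the basic columns requires 1·y_components + 1·y_solder = 13.5, 1·y_components + 5·y_solder = 33.5.
This yields shadow prices y_components = 8.5, y_solder = 5.
modules enters the basis when its profit ≥ yᵀa₃ = 8.5·4 + 5·3 = 49.

49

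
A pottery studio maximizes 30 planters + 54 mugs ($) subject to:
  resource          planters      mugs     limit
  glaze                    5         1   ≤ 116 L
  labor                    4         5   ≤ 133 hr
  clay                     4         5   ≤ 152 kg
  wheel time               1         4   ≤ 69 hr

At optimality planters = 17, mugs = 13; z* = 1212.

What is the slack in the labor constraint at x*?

0

labor used = 4·17 + 5·13 = 133; slack = 133 − 133 = 0.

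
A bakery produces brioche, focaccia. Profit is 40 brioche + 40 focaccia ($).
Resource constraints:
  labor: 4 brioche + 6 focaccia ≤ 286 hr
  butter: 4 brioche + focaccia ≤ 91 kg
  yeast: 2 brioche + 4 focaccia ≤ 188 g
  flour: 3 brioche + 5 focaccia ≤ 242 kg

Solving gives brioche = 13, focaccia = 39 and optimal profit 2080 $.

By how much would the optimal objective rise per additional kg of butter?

Binding: labor and butter. Non-binding: yeast (6 unused), flour (8 unused).
By complementary slackness, y = 0 for the non-binding constraints.
From A_Bᵀ y = c: 4·y_labor + 4·y_butter = 40; 6·y_labor + 1·y_butter = 40.
→ y_labor = 6 and y_butter = 4.
Shadow price of butter = 4.

4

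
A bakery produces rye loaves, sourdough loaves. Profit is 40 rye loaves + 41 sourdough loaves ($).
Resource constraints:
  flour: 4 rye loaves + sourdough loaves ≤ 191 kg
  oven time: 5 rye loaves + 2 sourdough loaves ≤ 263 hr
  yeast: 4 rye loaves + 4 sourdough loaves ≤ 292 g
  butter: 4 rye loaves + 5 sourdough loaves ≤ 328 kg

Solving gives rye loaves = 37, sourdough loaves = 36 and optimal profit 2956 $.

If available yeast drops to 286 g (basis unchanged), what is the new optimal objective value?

Binding: yeast and butter. Non-binding: flour (7 unused), oven time (6 unused).
Slack constraints have shadow price 0 (complementary slackness).
From A_Bᵀ y = c: 4·y_yeast + 4·y_butter = 40; 4·y_yeast + 5·y_butter = 41.
→ y_yeast = 9 and y_butter = 1.
Δz = y_yeast·Δb = 9 × (-6) = -54, so new z* = 2956 − 54 = 2902.

2902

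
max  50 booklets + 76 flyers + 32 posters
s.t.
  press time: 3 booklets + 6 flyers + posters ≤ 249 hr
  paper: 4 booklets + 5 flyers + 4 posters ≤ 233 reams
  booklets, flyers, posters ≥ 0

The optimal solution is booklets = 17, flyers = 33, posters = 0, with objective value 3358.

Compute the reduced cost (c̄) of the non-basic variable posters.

Check each constraint at x*: press time 249/249 (tight); paper 233/233 (tight).
From A_Bᵀ y = c: 3·y_press time + 4·y_paper = 50; 6·y_press time + 5·y_paper = 76.
→ y_press time = 6 and y_paper = 8.
Reduced cost of posters: c₃ − yᵀa₃ = 32 − (6·1 + 8·4) = 32 − 38 = -6.

-6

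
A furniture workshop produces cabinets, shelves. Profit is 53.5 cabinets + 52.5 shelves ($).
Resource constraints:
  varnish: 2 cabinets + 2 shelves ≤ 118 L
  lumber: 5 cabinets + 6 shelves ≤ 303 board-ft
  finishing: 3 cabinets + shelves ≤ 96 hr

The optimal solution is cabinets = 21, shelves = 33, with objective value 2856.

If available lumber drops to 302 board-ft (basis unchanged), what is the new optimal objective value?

2848

At the optimum: varnish uses 108 of 118 (slack = 10); lumber uses 303 of 303 (binding); finishing uses 96 of 96 (binding).
By complementary slackness, y = 0 for the non-binding constraint.
From A_Bᵀ y = c: 5·y_lumber + 3·y_finishing = 53.5; 6·y_lumber + 1·y_finishing = 52.5.
→ y_lumber = 8 and y_finishing = 4.5.
Δz = y_lumber·Δb = 8 × (-1) = -8, so new z* = 2856 − 8 = 2848.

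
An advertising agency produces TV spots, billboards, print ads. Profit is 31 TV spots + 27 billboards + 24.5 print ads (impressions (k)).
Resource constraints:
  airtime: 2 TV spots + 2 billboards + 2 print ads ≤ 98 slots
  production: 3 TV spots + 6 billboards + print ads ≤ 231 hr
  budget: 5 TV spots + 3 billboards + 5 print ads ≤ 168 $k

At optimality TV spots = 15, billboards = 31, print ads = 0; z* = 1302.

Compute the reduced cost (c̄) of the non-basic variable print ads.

-2.5

Binding: production and budget. Non-binding: airtime (6 unused).
Since airtime is not tight, its dual is 0.
From A_Bᵀ y = c: 3·y_production + 5·y_budget = 31; 6·y_production + 3·y_budget = 27.
Solving: y_production = 2, y_budget = 5.
Reduced cost of print ads: c₃ − yᵀa₃ = 24.5 − (2·1 + 5·5) = 24.5 − 27 = -2.5.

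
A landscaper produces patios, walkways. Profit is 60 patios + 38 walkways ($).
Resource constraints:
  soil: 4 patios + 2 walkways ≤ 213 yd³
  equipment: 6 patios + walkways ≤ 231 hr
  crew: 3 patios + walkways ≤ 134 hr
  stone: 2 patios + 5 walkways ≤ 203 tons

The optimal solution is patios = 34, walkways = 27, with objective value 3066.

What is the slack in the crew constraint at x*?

5

crew used = 3·34 + 1·27 = 129; slack = 134 − 129 = 5.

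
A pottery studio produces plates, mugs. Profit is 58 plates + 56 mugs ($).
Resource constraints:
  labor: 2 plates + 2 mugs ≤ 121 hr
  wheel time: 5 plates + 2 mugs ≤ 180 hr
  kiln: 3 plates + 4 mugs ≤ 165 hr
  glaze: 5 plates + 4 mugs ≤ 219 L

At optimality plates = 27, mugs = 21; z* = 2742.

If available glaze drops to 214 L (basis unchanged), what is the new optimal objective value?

2702

Check each constraint at x*: labor 96/121 (slack 25); wheel time 177/180 (slack 3); kiln 165/165 (tight); glaze 219/219 (tight).
By complementary slackness, y = 0 for the non-binding constraints.
The binding rows give the dual system: 3·y_kiln + 5·y_glaze = 58 and 4·y_kiln + 4·y_glaze = 56.
Solving: y_kiln = 6, y_glaze = 8.
Δz = y_glaze·Δb = 8 × (-5) = -40, so new z* = 2742 − 40 = 2702.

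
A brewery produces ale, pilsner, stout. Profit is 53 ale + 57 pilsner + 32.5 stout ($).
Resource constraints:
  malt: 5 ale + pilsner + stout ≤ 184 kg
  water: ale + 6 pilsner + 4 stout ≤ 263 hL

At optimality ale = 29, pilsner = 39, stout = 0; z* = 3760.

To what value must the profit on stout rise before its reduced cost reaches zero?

At the optimum: malt uses 184 of 184 (binding); water uses 263 of 263 (binding).
From A_Bᵀ y = c: 5·y_malt + 1·y_water = 53; 1·y_malt + 6·y_water = 57.
→ y_malt = 9 and y_water = 8.
stout enters the basis when its profit ≥ yᵀa₃ = 9·1 + 8·4 = 41.

41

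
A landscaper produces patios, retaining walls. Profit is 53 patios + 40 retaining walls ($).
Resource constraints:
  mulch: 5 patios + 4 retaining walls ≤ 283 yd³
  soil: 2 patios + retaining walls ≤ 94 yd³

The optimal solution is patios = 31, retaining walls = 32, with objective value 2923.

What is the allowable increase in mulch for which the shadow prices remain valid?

93

Binding constraints: mulch, soil. The basis is B = [[5,4],[2,1]] with det -3.
Per unit increase in mulch, x* moves by d = (-0.3333, 0.6667).
The basis stays optimal until patios reaches 0; allowable increase = 93 yd³.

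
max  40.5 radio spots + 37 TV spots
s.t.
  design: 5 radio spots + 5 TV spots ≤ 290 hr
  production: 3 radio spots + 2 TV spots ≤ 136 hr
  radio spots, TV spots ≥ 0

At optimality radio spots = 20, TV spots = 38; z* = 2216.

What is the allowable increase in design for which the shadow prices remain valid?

50

Binding constraints: design, production. The basis is B = [[5,5],[3,2]] with det -5.
Per unit increase in design, x* moves by d = (-0.4, 0.6).
The basis stays optimal until radio spots reaches 0; allowable increase = 50 hr.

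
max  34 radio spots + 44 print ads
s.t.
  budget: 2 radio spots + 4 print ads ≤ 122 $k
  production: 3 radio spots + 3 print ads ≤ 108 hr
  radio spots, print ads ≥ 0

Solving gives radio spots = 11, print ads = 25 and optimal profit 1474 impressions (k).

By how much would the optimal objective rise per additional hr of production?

At the optimum: budget uses 122 of 122 (binding); production uses 108 of 108 (binding).
Dual feasibility on the basic columns requires 2·y_budget + 3·y_production = 34, 4·y_budget + 3·y_production = 44.
→ y_budget = 5 and y_production = 8.
Shadow price of production = 8.

8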